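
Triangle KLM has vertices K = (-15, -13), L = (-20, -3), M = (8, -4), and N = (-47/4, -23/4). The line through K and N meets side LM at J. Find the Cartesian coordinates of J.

(-32/3, -10/3)

Barycentric coordinates of N with respect to KLM: (1/4, 1/2, 1/4).
On side LM the K-coordinate is zero; dropping N's K-weight 1/4 and renormalizing the remaining 1/2 : 1/4 gives weights 2/3, 1/3 on L, M.
J = (2/3)·(-20, -3) + (1/3)·(8, -4) = (-32/3, -10/3).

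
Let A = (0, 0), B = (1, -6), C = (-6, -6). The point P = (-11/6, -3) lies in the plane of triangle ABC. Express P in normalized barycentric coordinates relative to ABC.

Signed area of the reference triangle: [ABC] = ½·(0·(-6−(-6)) + 1·(-6−0) + (-6)·(0−(-6))) = ½·(0 − 6 − 36) = -21.
[PBC] = ½·((-11/6)·(-6−(-6)) + 1·(-6−(-3)) + (-6)·(-3−(-6))) = ½·(0 − 3 − 18) = -21/2, so the A-coordinate is (-21/2)/(-21) = 1/2.
[APC] = ½·(0·(-3−(-6)) + (-11/6)·(-6−0) + (-6)·(0−(-3))) = ½·(0 + 11 − 18) = -7/2, so the B-coordinate is 1/6.
[ABP] = ½·(0·(-6−(-3)) + 1·(-3−0) + (-11/6)·(0−(-6))) = ½·(0 − 3 − 11) = -7, so the C-coordinate is 1/3.
Check: 1/2 + 1/6 + 1/3 = 1.

(1/2, 1/6, 1/3)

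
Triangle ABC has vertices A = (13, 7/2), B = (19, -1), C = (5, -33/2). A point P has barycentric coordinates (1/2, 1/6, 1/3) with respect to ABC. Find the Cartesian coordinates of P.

P = (1/2)·A + (1/6)·B + (1/3)·C.
x-coordinate: (1/2)·13 + (1/6)·19 + (1/3)·5 = 34/3.
y-coordinate: (1/2)·(7/2) + (1/6)·(-1) + (1/3)·(-33/2) = -47/12.

(34/3, -47/12)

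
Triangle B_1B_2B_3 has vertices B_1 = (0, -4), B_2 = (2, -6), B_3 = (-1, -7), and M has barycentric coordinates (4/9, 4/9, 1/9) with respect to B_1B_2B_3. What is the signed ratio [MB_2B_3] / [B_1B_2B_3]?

The signed ratio [MB_2B_3]/[B_1B_2B_3] equals the barycentric coordinate of M at vertex B_1, which is 4/9.

4/9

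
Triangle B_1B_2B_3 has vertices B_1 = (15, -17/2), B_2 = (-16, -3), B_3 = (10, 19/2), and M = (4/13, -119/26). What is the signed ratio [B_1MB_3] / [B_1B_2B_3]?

[B_1B_2B_3] = ½·(15·(-3−(19/2)) + (-16)·(19/2−(-17/2)) + 10·(-17/2−(-3))) = ½·(-375/2 − 288 − 55) = -1061/4.
[B_1MB_3] = ½·(15·(-119/26−(19/2)) + (4/13)·(19/2−(-17/2)) + 10·(-17/2−(-119/26))) = ½·(-2745/13 + 72/13 − 510/13) = -3183/26, so the ratio is (-3183/26)/(-1061/4) = 6/13.

6/13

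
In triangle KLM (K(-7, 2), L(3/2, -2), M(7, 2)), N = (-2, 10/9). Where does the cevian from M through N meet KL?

(-32/7, 6/7)

Barycentric coordinates of N with respect to KLM: (5/9, 2/9, 2/9).
On side KL the M-coordinate is zero; dropping N's M-weight 2/9 and renormalizing the remaining 5/9 : 2/9 gives weights 5/7, 2/7 on K, L.
J = (5/7)·(-7, 2) + (2/7)·(3/2, -2) = (-32/7, 6/7).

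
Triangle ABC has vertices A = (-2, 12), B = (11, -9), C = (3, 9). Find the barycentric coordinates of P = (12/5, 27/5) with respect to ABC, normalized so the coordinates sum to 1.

(3/5, 3/10, 1/10)

Signed area of the reference triangle: [ABC] = ½·((-2)·(-9−9) + 11·(9−12) + 3·(12−(-9))) = ½·(36 − 33 + 63) = 33.
[PBC] = ½·((12/5)·(-9−9) + 11·(9−(27/5)) + 3·(27/5−(-9))) = ½·(-216/5 + 198/5 + 216/5) = 99/5, so the A-coordinate is (99/5)/33 = 3/5.
[APC] = ½·((-2)·(27/5−9) + (12/5)·(9−12) + 3·(12−(27/5))) = ½·(36/5 − 36/5 + 99/5) = 99/10, so the B-coordinate is 3/10.
[ABP] = ½·((-2)·(-9−(27/5)) + 11·(27/5−12) + (12/5)·(12−(-9))) = ½·(144/5 − 363/5 + 252/5) = 33/10, so the C-coordinate is 1/10.
Check: 3/5 + 3/10 + 1/10 = 1.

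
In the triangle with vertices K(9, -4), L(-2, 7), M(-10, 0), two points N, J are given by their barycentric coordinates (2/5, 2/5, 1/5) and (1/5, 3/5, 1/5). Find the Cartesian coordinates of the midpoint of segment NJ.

(-3/10, 23/10)

Barycentric coordinates of the midpoint are the average: (3/10, 1/2, 1/5).
Converting: (3/10)·K + (1/2)·L + (1/5)·M = (-3/10, 23/10).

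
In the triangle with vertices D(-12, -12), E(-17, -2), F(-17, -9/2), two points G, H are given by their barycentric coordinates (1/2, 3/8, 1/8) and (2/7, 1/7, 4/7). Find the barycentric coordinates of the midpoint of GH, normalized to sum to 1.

Since both coordinate triples sum to 1, the midpoint's barycentrics are the componentwise average.
(1/2+2/7)/2 = 11/28; similarly 29/112 and 39/112.

(11/28, 29/112, 39/112)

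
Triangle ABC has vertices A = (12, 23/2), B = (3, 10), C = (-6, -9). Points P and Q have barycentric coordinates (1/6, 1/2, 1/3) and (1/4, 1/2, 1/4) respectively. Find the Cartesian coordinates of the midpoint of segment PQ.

(9/4, 229/48)

Barycentric coordinates of the midpoint are the average: (5/24, 1/2, 7/24).
Converting: (5/24)·A + (1/2)·B + (7/24)·C = (9/4, 229/48).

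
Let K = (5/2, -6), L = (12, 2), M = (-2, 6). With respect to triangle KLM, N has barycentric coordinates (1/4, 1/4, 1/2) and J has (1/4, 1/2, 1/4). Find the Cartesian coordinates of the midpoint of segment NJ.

(35/8, 3/2)

Barycentric coordinates of the midpoint are the average: (1/4, 3/8, 3/8).
Converting: (1/4)·K + (3/8)·L + (3/8)·M = (35/8, 3/2).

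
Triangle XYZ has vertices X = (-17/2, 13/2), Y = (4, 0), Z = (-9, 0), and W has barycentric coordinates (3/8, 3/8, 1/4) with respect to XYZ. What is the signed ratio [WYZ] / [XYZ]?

3/8

The signed ratio [WYZ]/[XYZ] equals the barycentric coordinate of W at vertex X, which is 3/8.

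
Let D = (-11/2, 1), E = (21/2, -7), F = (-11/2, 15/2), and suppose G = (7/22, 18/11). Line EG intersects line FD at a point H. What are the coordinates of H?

Barycentric coordinates of G with respect to DEF: (1/11, 4/11, 6/11).
On side FD the E-coordinate is zero; dropping G's E-weight 4/11 and renormalizing the remaining 6/11 : 1/11 gives weights 6/7, 1/7 on F, D.
H = (6/7)·(-11/2, 15/2) + (1/7)·(-11/2, 1) = (-11/2, 46/7).

(-11/2, 46/7)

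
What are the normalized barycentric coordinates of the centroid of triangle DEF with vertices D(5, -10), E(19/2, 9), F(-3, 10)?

(1/3, 1/3, 1/3)

The centroid is the average of the vertices, so each weight is 1/3.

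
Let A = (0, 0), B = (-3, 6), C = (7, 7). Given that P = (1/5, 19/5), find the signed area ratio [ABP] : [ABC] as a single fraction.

1/5

[ABC] = ½·(0·(6−7) + (-3)·(7−0) + 7·(0−6)) = ½·(0 − 21 − 42) = -63/2.
[ABP] = ½·(0·(6−(19/5)) + (-3)·(19/5−0) + (1/5)·(0−6)) = ½·(0 − 57/5 − 6/5) = -63/10, so the ratio is (-63/10)/(-63/2) = 1/5.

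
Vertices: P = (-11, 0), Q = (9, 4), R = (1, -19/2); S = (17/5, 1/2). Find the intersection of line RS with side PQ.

(4, 3)

Barycentric coordinates of S with respect to PQR: (1/5, 3/5, 1/5).
On side PQ the R-coordinate is zero; dropping S's R-weight 1/5 and renormalizing the remaining 1/5 : 3/5 gives weights 1/4, 3/4 on P, Q.
T = (1/4)·(-11, 0) + (3/4)·(9, 4) = (4, 3).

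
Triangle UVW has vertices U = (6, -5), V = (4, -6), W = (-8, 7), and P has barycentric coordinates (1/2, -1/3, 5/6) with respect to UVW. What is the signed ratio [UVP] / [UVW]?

5/6

The signed ratio [UVP]/[UVW] equals the barycentric coordinate of P at vertex W, which is 5/6.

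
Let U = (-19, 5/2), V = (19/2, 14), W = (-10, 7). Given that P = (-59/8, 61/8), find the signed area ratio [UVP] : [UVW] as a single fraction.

1/2

[UVW] = ½·((-19)·(14−7) + (19/2)·(7−(5/2)) + (-10)·(5/2−14)) = ½·(-133 + 171/4 + 115) = 99/8.
[UVP] = ½·((-19)·(14−(61/8)) + (19/2)·(61/8−(5/2)) + (-59/8)·(5/2−14)) = ½·(-969/8 + 779/16 + 1357/16) = 99/16, so the ratio is (99/16)/(99/8) = 1/2.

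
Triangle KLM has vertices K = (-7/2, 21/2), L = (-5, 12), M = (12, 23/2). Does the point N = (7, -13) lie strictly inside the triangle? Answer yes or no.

no

Barycentric coordinates of N: (1676/99, -1499/99, -26/33).
The three coordinates are positive, negative, negative; a point is interior exactly when all three are positive.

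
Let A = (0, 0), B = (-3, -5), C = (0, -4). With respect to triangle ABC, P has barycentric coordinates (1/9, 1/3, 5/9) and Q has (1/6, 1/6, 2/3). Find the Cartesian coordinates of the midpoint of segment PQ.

Barycentric coordinates of the midpoint are the average: (5/36, 1/4, 11/18).
Converting: (5/36)·A + (1/4)·B + (11/18)·C = (-3/4, -133/36).

(-3/4, -133/36)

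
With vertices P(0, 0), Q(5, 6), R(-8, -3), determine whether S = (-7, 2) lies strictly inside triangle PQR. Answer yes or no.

no

Barycentric coordinates of S: (-56/33, 37/33, 52/33).
The three coordinates are negative, positive, positive; a point is interior exactly when all three are positive.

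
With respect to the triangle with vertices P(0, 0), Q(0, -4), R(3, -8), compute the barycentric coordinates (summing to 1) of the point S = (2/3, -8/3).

Signed area of the reference triangle: [PQR] = ½·(0·(-4−(-8)) + 0·(-8−0) + 3·(0−(-4))) = ½·(0 + 0 + 12) = 6.
[SQR] = ½·((2/3)·(-4−(-8)) + 0·(-8−(-8/3)) + 3·(-8/3−(-4))) = ½·(8/3 + 0 + 4) = 10/3, so the P-coordinate is (10/3)/6 = 5/9.
[PSR] = ½·(0·(-8/3−(-8)) + (2/3)·(-8−0) + 3·(0−(-8/3))) = ½·(0 − 16/3 + 8) = 4/3, so the Q-coordinate is 2/9.
[PQS] = ½·(0·(-4−(-8/3)) + 0·(-8/3−0) + (2/3)·(0−(-4))) = ½·(0 + 0 + 8/3) = 4/3, so the R-coordinate is 2/9.

(5/9, 2/9, 2/9)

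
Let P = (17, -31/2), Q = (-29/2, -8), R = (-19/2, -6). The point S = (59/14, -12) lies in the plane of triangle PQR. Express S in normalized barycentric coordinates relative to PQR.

Signed area of the reference triangle: [PQR] = ½·(17·(-8−(-6)) + (-29/2)·(-6−(-31/2)) + (-19/2)·(-31/2−(-8))) = ½·(-34 − 551/4 + 285/4) = -201/4.
[SQR] = ½·((59/14)·(-8−(-6)) + (-29/2)·(-6−(-12)) + (-19/2)·(-12−(-8))) = ½·(-59/7 − 87 + 38) = -201/7, so the P-coordinate is (-201/7)/(-201/4) = 4/7.
[PSR] = ½·(17·(-12−(-6)) + (59/14)·(-6−(-31/2)) + (-19/2)·(-31/2−(-12))) = ½·(-102 + 1121/28 + 133/4) = -201/14, so the Q-coordinate is 2/7.
[PQS] = ½·(17·(-8−(-12)) + (-29/2)·(-12−(-31/2)) + (59/14)·(-31/2−(-8))) = ½·(68 − 203/4 − 885/28) = -201/28, so the R-coordinate is 1/7.
Check: 4/7 + 2/7 + 1/7 = 1.

(4/7, 2/7, 1/7)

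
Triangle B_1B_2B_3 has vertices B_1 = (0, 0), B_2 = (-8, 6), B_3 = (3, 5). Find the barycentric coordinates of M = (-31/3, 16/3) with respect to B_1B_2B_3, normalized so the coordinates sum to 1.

Signed area of the reference triangle: [B_1B_2B_3] = ½·(0·(6−5) + (-8)·(5−0) + 3·(0−6)) = ½·(0 − 40 − 18) = -29.
[MB_2B_3] = ½·((-31/3)·(6−5) + (-8)·(5−(16/3)) + 3·(16/3−6)) = ½·(-31/3 + 8/3 − 2) = -29/6, so the B_1-coordinate is (-29/6)/(-29) = 1/6.
[B_1MB_3] = ½·(0·(16/3−5) + (-31/3)·(5−0) + 3·(0−(16/3))) = ½·(0 − 155/3 − 16) = -203/6, so the B_2-coordinate is 7/6.
[B_1B_2M] = ½·(0·(6−(16/3)) + (-8)·(16/3−0) + (-31/3)·(0−6)) = ½·(0 − 128/3 + 62) = 29/3, so the B_3-coordinate is -1/3.

(1/6, 7/6, -1/3)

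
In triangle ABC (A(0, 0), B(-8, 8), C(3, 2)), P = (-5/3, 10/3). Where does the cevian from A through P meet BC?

(-5/2, 5)

Barycentric coordinates of P with respect to ABC: (1/3, 1/3, 1/3).
On side BC the A-coordinate is zero; dropping P's A-weight 1/3 and renormalizing the remaining 1/3 : 1/3 gives weights 1/2, 1/2 on B, C.
Q = (1/2)·(-8, 8) + (1/2)·(3, 2) = (-5/2, 5).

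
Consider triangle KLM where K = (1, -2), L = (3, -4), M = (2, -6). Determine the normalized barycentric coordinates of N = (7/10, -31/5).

Signed area of the reference triangle: [KLM] = ½·(1·(-4−(-6)) + 3·(-6−(-2)) + 2·(-2−(-4))) = ½·(2 − 12 + 4) = -3.
[NLM] = ½·((7/10)·(-4−(-6)) + 3·(-6−(-31/5)) + 2·(-31/5−(-4))) = ½·(7/5 + 3/5 − 22/5) = -6/5, so the K-coordinate is (-6/5)/(-3) = 2/5.
[KNM] = ½·(1·(-31/5−(-6)) + (7/10)·(-6−(-2)) + 2·(-2−(-31/5))) = ½·(-1/5 − 14/5 + 42/5) = 27/10, so the L-coordinate is -9/10.
[KLN] = ½·(1·(-4−(-31/5)) + 3·(-31/5−(-2)) + (7/10)·(-2−(-4))) = ½·(11/5 − 63/5 + 7/5) = -9/2, so the M-coordinate is 3/2.

(2/5, -9/10, 3/2)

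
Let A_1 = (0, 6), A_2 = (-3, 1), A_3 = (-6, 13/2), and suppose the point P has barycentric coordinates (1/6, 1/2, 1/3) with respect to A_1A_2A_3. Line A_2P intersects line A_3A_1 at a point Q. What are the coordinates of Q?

(-4, 19/3)

Line A_2P meets A_3A_1 where the A_2-coordinate vanishes; zeroing P's A_2-weight and renormalizing leaves A_3, A_1-weights 1/3 : 1/6 → (2/3, 1/3).
So Q = (2/3)·A_3 + (1/3)·A_1 = (-4, 19/3).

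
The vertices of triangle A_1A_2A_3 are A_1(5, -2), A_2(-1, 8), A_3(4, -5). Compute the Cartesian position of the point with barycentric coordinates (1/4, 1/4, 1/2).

(3, -1)

P = (1/4)·A_1 + (1/4)·A_2 + (1/2)·A_3.
x-coordinate: (1/4)·5 + (1/4)·(-1) + (1/2)·4 = 3.
y-coordinate: (1/4)·(-2) + (1/4)·8 + (1/2)·(-5) = -1.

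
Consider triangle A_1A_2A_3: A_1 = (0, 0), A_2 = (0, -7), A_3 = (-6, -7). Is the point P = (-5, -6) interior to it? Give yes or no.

yes

Barycentric coordinates of P: (1/7, 1/42, 5/6).
The three coordinates are positive, positive, positive; a point is interior exactly when all three are positive.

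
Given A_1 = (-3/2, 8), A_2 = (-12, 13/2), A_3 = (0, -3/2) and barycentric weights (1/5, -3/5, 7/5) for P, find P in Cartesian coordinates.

P = (1/5)·A_1 + (-3/5)·A_2 + (7/5)·A_3.
x-coordinate: (1/5)·(-3/2) + (-3/5)·(-12) + (7/5)·0 = 69/10.
y-coordinate: (1/5)·8 + (-3/5)·(13/2) + (7/5)·(-3/2) = -22/5.

(69/10, -22/5)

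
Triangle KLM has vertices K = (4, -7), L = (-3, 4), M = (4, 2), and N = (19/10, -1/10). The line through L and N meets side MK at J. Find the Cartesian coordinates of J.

Barycentric coordinates of N with respect to KLM: (3/10, 3/10, 2/5).
On side MK the L-coordinate is zero; dropping N's L-weight 3/10 and renormalizing the remaining 2/5 : 3/10 gives weights 4/7, 3/7 on M, K.
J = (4/7)·(4, 2) + (3/7)·(4, -7) = (4, -13/7).

(4, -13/7)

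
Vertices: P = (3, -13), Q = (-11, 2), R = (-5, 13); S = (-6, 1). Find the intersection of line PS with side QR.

(-9, 17/3)

Barycentric coordinates of S with respect to PQR: (1/4, 1/2, 1/4).
On side QR the P-coordinate is zero; dropping S's P-weight 1/4 and renormalizing the remaining 1/2 : 1/4 gives weights 2/3, 1/3 on Q, R.
T = (2/3)·(-11, 2) + (1/3)·(-5, 13) = (-9, 17/3).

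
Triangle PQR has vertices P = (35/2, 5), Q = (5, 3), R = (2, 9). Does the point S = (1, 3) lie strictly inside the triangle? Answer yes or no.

no

Barycentric coordinates of S: (-8/27, 97/81, 8/81).
The three coordinates are negative, positive, positive; a point is interior exactly when all three are positive.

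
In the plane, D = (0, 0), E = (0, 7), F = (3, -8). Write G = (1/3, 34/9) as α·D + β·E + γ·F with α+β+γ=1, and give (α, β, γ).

Signed area of the reference triangle: [DEF] = ½·(0·(7−(-8)) + 0·(-8−0) + 3·(0−7)) = ½·(0 + 0 − 21) = -21/2.
[GEF] = ½·((1/3)·(7−(-8)) + 0·(-8−(34/9)) + 3·(34/9−7)) = ½·(5 + 0 − 29/3) = -7/3, so the D-coordinate is (-7/3)/(-21/2) = 2/9.
[DGF] = ½·(0·(34/9−(-8)) + (1/3)·(-8−0) + 3·(0−(34/9))) = ½·(0 − 8/3 − 34/3) = -7, so the E-coordinate is 2/3.
[DEG] = ½·(0·(7−(34/9)) + 0·(34/9−0) + (1/3)·(0−7)) = ½·(0 + 0 − 7/3) = -7/6, so the F-coordinate is 1/9.
Check: 2/9 + 2/3 + 1/9 = 1.

(2/9, 2/3, 1/9)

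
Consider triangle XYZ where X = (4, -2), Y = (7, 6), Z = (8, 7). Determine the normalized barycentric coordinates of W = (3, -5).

Signed area of the reference triangle: [XYZ] = ½·(4·(6−7) + 7·(7−(-2)) + 8·(-2−6)) = ½·(-4 + 63 − 64) = -5/2.
[WYZ] = ½·(3·(6−7) + 7·(7−(-5)) + 8·(-5−6)) = ½·(-3 + 84 − 88) = -7/2, so the X-coordinate is (-7/2)/(-5/2) = 7/5.
[XWZ] = ½·(4·(-5−7) + 3·(7−(-2)) + 8·(-2−(-5))) = ½·(-48 + 27 + 24) = 3/2, so the Y-coordinate is -3/5.
[XYW] = ½·(4·(6−(-5)) + 7·(-5−(-2)) + 3·(-2−6)) = ½·(44 − 21 − 24) = -1/2, so the Z-coordinate is 1/5.
Check: 7/5 − 3/5 + 1/5 = 1.

(7/5, -3/5, 1/5)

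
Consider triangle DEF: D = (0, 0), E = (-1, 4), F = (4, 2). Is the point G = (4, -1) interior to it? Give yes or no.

Barycentric coordinates of G: (5/6, -2/3, 5/6).
The three coordinates are positive, negative, positive; a point is interior exactly when all three are positive.

no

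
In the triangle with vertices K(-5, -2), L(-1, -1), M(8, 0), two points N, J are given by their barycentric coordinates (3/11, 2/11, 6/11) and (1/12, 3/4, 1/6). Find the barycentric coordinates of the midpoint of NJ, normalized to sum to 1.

(47/264, 41/88, 47/132)

Since both coordinate triples sum to 1, the midpoint's barycentrics are the componentwise average.
(3/11+1/12)/2 = 47/264; similarly 41/88 and 47/132.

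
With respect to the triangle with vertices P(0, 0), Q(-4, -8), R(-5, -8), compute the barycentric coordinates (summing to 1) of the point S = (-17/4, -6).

Signed area of the reference triangle: [PQR] = ½·(0·(-8−(-8)) + (-4)·(-8−0) + (-5)·(0−(-8))) = ½·(0 + 32 − 40) = -4.
[SQR] = ½·((-17/4)·(-8−(-8)) + (-4)·(-8−(-6)) + (-5)·(-6−(-8))) = ½·(0 + 8 − 10) = -1, so the P-coordinate is (-1)/(-4) = 1/4.
[PSR] = ½·(0·(-6−(-8)) + (-17/4)·(-8−0) + (-5)·(0−(-6))) = ½·(0 + 34 − 30) = 2, so the Q-coordinate is -1/2.
[PQS] = ½·(0·(-8−(-6)) + (-4)·(-6−0) + (-17/4)·(0−(-8))) = ½·(0 + 24 − 34) = -5, so the R-coordinate is 5/4.

(1/4, -1/2, 5/4)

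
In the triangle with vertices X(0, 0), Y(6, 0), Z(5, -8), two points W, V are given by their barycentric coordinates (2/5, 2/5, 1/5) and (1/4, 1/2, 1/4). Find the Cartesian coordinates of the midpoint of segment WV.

Barycentric coordinates of the midpoint are the average: (13/40, 9/20, 9/40).
Converting: (13/40)·X + (9/20)·Y + (9/40)·Z = (153/40, -9/5).

(153/40, -9/5)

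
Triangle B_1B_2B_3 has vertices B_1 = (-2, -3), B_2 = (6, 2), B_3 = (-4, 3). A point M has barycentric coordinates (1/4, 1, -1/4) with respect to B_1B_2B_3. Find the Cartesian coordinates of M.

M = (1/4)·B_1 + 1·B_2 + (-1/4)·B_3.
x-coordinate: (1/4)·(-2) + 1·6 + (-1/4)·(-4) = 13/2.
y-coordinate: (1/4)·(-3) + 1·2 + (-1/4)·3 = 1/2.

(13/2, 1/2)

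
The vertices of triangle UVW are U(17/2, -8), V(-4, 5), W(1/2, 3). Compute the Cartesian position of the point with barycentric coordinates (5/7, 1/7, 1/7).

P = (5/7)·U + (1/7)·V + (1/7)·W.
x-coordinate: (5/7)·(17/2) + (1/7)·(-4) + (1/7)·(1/2) = 39/7.
y-coordinate: (5/7)·(-8) + (1/7)·5 + (1/7)·3 = -32/7.

(39/7, -32/7)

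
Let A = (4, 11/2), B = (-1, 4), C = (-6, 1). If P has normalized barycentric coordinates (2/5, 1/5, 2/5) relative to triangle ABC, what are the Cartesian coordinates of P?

(-1, 17/5)

P = (2/5)·A + (1/5)·B + (2/5)·C.
x-coordinate: (2/5)·4 + (1/5)·(-1) + (2/5)·(-6) = -1.
y-coordinate: (2/5)·(11/2) + (1/5)·4 + (2/5)·1 = 17/5.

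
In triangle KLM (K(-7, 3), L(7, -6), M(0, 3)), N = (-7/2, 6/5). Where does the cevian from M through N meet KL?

(-35/9, 1)

Barycentric coordinates of N with respect to KLM: (7/10, 1/5, 1/10).
On side KL the M-coordinate is zero; dropping N's M-weight 1/10 and renormalizing the remaining 7/10 : 1/5 gives weights 7/9, 2/9 on K, L.
J = (7/9)·(-7, 3) + (2/9)·(7, -6) = (-35/9, 1).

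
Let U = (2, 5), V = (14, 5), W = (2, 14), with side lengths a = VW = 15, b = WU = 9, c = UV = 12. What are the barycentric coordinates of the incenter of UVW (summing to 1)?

The incenter has barycentric coordinates proportional to the opposite side lengths: (15 : 9 : 12).
Normalizing by 15+9+12 = 36 gives (5/12, 1/4, 1/3).

(5/12, 1/4, 1/3)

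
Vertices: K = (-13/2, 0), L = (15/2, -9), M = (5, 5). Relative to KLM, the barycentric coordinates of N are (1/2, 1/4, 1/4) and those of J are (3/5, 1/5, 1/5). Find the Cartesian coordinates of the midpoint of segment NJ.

Barycentric coordinates of the midpoint are the average: (11/20, 9/40, 9/40).
Converting: (11/20)·K + (9/40)·L + (9/40)·M = (-61/80, -9/10).

(-61/80, -9/10)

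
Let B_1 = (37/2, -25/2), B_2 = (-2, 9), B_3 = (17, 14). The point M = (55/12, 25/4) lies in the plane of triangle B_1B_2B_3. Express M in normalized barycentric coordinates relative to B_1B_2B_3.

(1/6, 2/3, 1/6)

Signed area of the reference triangle: [B_1B_2B_3] = ½·((37/2)·(9−14) + (-2)·(14−(-25/2)) + 17·(-25/2−9)) = ½·(-185/2 − 53 − 731/2) = -511/2.
[MB_2B_3] = ½·((55/12)·(9−14) + (-2)·(14−(25/4)) + 17·(25/4−9)) = ½·(-275/12 − 31/2 − 187/4) = -511/12, so the B_1-coordinate is (-511/12)/(-511/2) = 1/6.
[B_1MB_3] = ½·((37/2)·(25/4−14) + (55/12)·(14−(-25/2)) + 17·(-25/2−(25/4))) = ½·(-1147/8 + 2915/24 − 1275/4) = -511/3, so the B_2-coordinate is 2/3.
[B_1B_2M] = ½·((37/2)·(9−(25/4)) + (-2)·(25/4−(-25/2)) + (55/12)·(-25/2−9)) = ½·(407/8 − 75/2 − 2365/24) = -511/12, so the B_3-coordinate is 1/6.
Check: 1/6 + 2/3 + 1/6 = 1.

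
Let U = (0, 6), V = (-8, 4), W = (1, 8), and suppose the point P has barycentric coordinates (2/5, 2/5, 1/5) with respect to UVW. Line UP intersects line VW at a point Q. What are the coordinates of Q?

(-5, 16/3)

Line UP meets VW where the U-coordinate vanishes; zeroing P's U-weight and renormalizing leaves V, W-weights 2/5 : 1/5 → (2/3, 1/3).
So Q = (2/3)·V + (1/3)·W = (-5, 16/3).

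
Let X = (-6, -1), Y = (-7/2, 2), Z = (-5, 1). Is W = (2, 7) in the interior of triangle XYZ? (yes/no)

Barycentric coordinates of W: (-1, 4, -2).
The three coordinates are negative, positive, negative; a point is interior exactly when all three are positive.

no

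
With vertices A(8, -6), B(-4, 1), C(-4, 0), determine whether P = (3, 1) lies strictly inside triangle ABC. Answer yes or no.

Barycentric coordinates of P: (7/12, 9/2, -49/12).
The three coordinates are positive, positive, negative; a point is interior exactly when all three are positive.

no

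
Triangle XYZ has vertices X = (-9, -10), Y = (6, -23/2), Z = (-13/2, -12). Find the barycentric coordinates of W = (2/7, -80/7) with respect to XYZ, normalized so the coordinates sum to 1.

(1/7, 4/7, 2/7)

Signed area of the reference triangle: [XYZ] = ½·((-9)·(-23/2−(-12)) + 6·(-12−(-10)) + (-13/2)·(-10−(-23/2))) = ½·(-9/2 − 12 − 39/4) = -105/8.
[WYZ] = ½·((2/7)·(-23/2−(-12)) + 6·(-12−(-80/7)) + (-13/2)·(-80/7−(-23/2))) = ½·(1/7 − 24/7 − 13/28) = -15/8, so the X-coordinate is (-15/8)/(-105/8) = 1/7.
[XWZ] = ½·((-9)·(-80/7−(-12)) + (2/7)·(-12−(-10)) + (-13/2)·(-10−(-80/7))) = ½·(-36/7 − 4/7 − 65/7) = -15/2, so the Y-coordinate is 4/7.
[XYW] = ½·((-9)·(-23/2−(-80/7)) + 6·(-80/7−(-10)) + (2/7)·(-10−(-23/2))) = ½·(9/14 − 60/7 + 3/7) = -15/4, so the Z-coordinate is 2/7.
Check: 1/7 + 4/7 + 2/7 = 1.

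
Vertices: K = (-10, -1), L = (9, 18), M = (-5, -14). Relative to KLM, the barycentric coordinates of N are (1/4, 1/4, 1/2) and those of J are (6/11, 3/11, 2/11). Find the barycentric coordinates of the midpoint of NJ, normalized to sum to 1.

(35/88, 23/88, 15/44)

Since both coordinate triples sum to 1, the midpoint's barycentrics are the componentwise average.
(1/4+6/11)/2 = 35/88; similarly 23/88 and 15/44.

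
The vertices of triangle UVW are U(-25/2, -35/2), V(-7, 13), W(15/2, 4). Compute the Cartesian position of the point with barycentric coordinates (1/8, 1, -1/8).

(-19/2, 165/16)

P = (1/8)·U + 1·V + (-1/8)·W.
x-coordinate: (1/8)·(-25/2) + 1·(-7) + (-1/8)·(15/2) = -19/2.
y-coordinate: (1/8)·(-35/2) + 1·13 + (-1/8)·4 = 165/16.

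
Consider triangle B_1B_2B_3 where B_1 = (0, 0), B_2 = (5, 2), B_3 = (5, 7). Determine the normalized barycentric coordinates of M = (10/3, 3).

(1/3, 1/3, 1/3)

Signed area of the reference triangle: [B_1B_2B_3] = ½·(0·(2−7) + 5·(7−0) + 5·(0−2)) = ½·(0 + 35 − 10) = 25/2.
[MB_2B_3] = ½·((10/3)·(2−7) + 5·(7−3) + 5·(3−2)) = ½·(-50/3 + 20 + 5) = 25/6, so the B_1-coordinate is (25/6)/(25/2) = 1/3.
[B_1MB_3] = ½·(0·(3−7) + (10/3)·(7−0) + 5·(0−3)) = ½·(0 + 70/3 − 15) = 25/6, so the B_2-coordinate is 1/3.
[B_1B_2M] = ½·(0·(2−3) + 5·(3−0) + (10/3)·(0−2)) = ½·(0 + 15 − 20/3) = 25/6, so the B_3-coordinate is 1/3.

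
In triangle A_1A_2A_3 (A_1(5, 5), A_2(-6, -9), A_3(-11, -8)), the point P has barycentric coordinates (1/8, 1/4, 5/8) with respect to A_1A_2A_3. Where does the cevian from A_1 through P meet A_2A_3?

(-67/7, -58/7)

Line A_1P meets A_2A_3 where the A_1-coordinate vanishes; zeroing P's A_1-weight and renormalizing leaves A_2, A_3-weights 1/4 : 5/8 → (2/7, 5/7).
So Q = (2/7)·A_2 + (5/7)·A_3 = (-67/7, -58/7).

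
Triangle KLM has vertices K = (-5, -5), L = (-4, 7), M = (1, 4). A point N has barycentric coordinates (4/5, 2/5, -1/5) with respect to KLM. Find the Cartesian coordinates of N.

N = (4/5)·K + (2/5)·L + (-1/5)·M.
x-coordinate: (4/5)·(-5) + (2/5)·(-4) + (-1/5)·1 = -29/5.
y-coordinate: (4/5)·(-5) + (2/5)·7 + (-1/5)·4 = -2.

(-29/5, -2)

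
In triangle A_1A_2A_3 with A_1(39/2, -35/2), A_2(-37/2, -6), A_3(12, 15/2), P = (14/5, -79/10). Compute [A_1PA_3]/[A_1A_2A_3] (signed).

[A_1A_2A_3] = ½·((39/2)·(-6−(15/2)) + (-37/2)·(15/2−(-35/2)) + 12·(-35/2−(-6))) = ½·(-1053/4 − 925/2 − 138) = -3455/8.
[A_1PA_3] = ½·((39/2)·(-79/10−(15/2)) + (14/5)·(15/2−(-35/2)) + 12·(-35/2−(-79/10))) = ½·(-3003/10 + 70 − 576/5) = -691/4, so the ratio is (-691/4)/(-3455/8) = 2/5.

2/5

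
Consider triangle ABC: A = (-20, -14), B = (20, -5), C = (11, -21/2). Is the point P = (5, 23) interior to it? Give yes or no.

no

Barycentric coordinates of P: (669/278, 2119/278, -1255/139).
The three coordinates are positive, positive, negative; a point is interior exactly when all three are positive.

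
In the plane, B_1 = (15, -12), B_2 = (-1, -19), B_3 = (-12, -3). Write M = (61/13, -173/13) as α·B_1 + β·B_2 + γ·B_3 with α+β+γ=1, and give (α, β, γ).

Signed area of the reference triangle: [B_1B_2B_3] = ½·(15·(-19−(-3)) + (-1)·(-3−(-12)) + (-12)·(-12−(-19))) = ½·(-240 − 9 − 84) = -333/2.
[MB_2B_3] = ½·((61/13)·(-19−(-3)) + (-1)·(-3−(-173/13)) + (-12)·(-173/13−(-19))) = ½·(-976/13 − 134/13 − 888/13) = -999/13, so the B_1-coordinate is (-999/13)/(-333/2) = 6/13.
[B_1MB_3] = ½·(15·(-173/13−(-3)) + (61/13)·(-3−(-12)) + (-12)·(-12−(-173/13))) = ½·(-2010/13 + 549/13 − 204/13) = -1665/26, so the B_2-coordinate is 5/13.
[B_1B_2M] = ½·(15·(-19−(-173/13)) + (-1)·(-173/13−(-12)) + (61/13)·(-12−(-19))) = ½·(-1110/13 + 17/13 + 427/13) = -333/13, so the B_3-coordinate is 2/13.
Check: 6/13 + 5/13 + 2/13 = 1.

(6/13, 5/13, 2/13)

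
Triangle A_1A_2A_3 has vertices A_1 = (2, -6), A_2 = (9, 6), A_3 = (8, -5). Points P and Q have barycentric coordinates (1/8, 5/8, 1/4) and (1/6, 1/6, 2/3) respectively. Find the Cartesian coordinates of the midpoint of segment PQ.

(361/48, -19/24)

Barycentric coordinates of the midpoint are the average: (7/48, 19/48, 11/24).
Converting: (7/48)·A_1 + (19/48)·A_2 + (11/24)·A_3 = (361/48, -19/24).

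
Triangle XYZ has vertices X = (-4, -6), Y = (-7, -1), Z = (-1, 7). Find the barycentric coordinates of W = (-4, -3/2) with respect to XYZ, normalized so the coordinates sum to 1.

(1/2, 1/4, 1/4)

Signed area of the reference triangle: [XYZ] = ½·((-4)·(-1−7) + (-7)·(7−(-6)) + (-1)·(-6−(-1))) = ½·(32 − 91 + 5) = -27.
[WYZ] = ½·((-4)·(-1−7) + (-7)·(7−(-3/2)) + (-1)·(-3/2−(-1))) = ½·(32 − 119/2 + 1/2) = -27/2, so the X-coordinate is (-27/2)/(-27) = 1/2.
[XWZ] = ½·((-4)·(-3/2−7) + (-4)·(7−(-6)) + (-1)·(-6−(-3/2))) = ½·(34 − 52 + 9/2) = -27/4, so the Y-coordinate is 1/4.
[XYW] = ½·((-4)·(-1−(-3/2)) + (-7)·(-3/2−(-6)) + (-4)·(-6−(-1))) = ½·(-2 − 63/2 + 20) = -27/4, so the Z-coordinate is 1/4.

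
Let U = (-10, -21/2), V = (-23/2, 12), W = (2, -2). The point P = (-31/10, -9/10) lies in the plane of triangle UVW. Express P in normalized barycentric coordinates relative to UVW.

Signed area of the reference triangle: [UVW] = ½·((-10)·(12−(-2)) + (-23/2)·(-2−(-21/2)) + 2·(-21/2−12)) = ½·(-140 − 391/4 − 45) = -1131/8.
[PVW] = ½·((-31/10)·(12−(-2)) + (-23/2)·(-2−(-9/10)) + 2·(-9/10−12)) = ½·(-217/5 + 253/20 − 129/5) = -1131/40, so the U-coordinate is (-1131/40)/(-1131/8) = 1/5.
[UPW] = ½·((-10)·(-9/10−(-2)) + (-31/10)·(-2−(-21/2)) + 2·(-21/2−(-9/10))) = ½·(-11 − 527/20 − 96/5) = -1131/40, so the V-coordinate is 1/5.
[UVP] = ½·((-10)·(12−(-9/10)) + (-23/2)·(-9/10−(-21/2)) + (-31/10)·(-21/2−12)) = ½·(-129 − 552/5 + 279/4) = -3393/40, so the W-coordinate is 3/5.

(1/5, 1/5, 3/5)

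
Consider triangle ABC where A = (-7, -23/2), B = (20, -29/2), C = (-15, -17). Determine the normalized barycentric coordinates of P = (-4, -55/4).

Signed area of the reference triangle: [ABC] = ½·((-7)·(-29/2−(-17)) + 20·(-17−(-23/2)) + (-15)·(-23/2−(-29/2))) = ½·(-35/2 − 110 − 45) = -345/4.
[PBC] = ½·((-4)·(-29/2−(-17)) + 20·(-17−(-55/4)) + (-15)·(-55/4−(-29/2))) = ½·(-10 − 65 − 45/4) = -345/8, so the A-coordinate is (-345/8)/(-345/4) = 1/2.
[APC] = ½·((-7)·(-55/4−(-17)) + (-4)·(-17−(-23/2)) + (-15)·(-23/2−(-55/4))) = ½·(-91/4 + 22 − 135/4) = -69/4, so the B-coordinate is 1/5.
[ABP] = ½·((-7)·(-29/2−(-55/4)) + 20·(-55/4−(-23/2)) + (-4)·(-23/2−(-29/2))) = ½·(21/4 − 45 − 12) = -207/8, so the C-coordinate is 3/10.

(1/2, 1/5, 3/10)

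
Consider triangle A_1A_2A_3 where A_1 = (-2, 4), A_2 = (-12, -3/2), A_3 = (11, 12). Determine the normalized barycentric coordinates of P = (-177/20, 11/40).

(1/5, 3/4, 1/20)

Signed area of the reference triangle: [A_1A_2A_3] = ½·((-2)·(-3/2−12) + (-12)·(12−4) + 11·(4−(-3/2))) = ½·(27 − 96 + 121/2) = -17/4.
[PA_2A_3] = ½·((-177/20)·(-3/2−12) + (-12)·(12−(11/40)) + 11·(11/40−(-3/2))) = ½·(4779/40 − 1407/10 + 781/40) = -17/20, so the A_1-coordinate is (-17/20)/(-17/4) = 1/5.
[A_1PA_3] = ½·((-2)·(11/40−12) + (-177/20)·(12−4) + 11·(4−(11/40))) = ½·(469/20 − 354/5 + 1639/40) = -51/16, so the A_2-coordinate is 3/4.
[A_1A_2P] = ½·((-2)·(-3/2−(11/40)) + (-12)·(11/40−4) + (-177/20)·(4−(-3/2))) = ½·(71/20 + 447/10 − 1947/40) = -17/80, so the A_3-coordinate is 1/20.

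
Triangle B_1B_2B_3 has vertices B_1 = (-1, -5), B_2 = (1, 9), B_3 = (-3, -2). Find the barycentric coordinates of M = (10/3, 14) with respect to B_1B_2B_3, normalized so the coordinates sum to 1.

Signed area of the reference triangle: [B_1B_2B_3] = ½·((-1)·(9−(-2)) + 1·(-2−(-5)) + (-3)·(-5−9)) = ½·(-11 + 3 + 42) = 17.
[MB_2B_3] = ½·((10/3)·(9−(-2)) + 1·(-2−14) + (-3)·(14−9)) = ½·(110/3 − 16 − 15) = 17/6, so the B_1-coordinate is (17/6)/17 = 1/6.
[B_1MB_3] = ½·((-1)·(14−(-2)) + (10/3)·(-2−(-5)) + (-3)·(-5−14)) = ½·(-16 + 10 + 57) = 51/2, so the B_2-coordinate is 3/2.
[B_1B_2M] = ½·((-1)·(9−14) + 1·(14−(-5)) + (10/3)·(-5−9)) = ½·(5 + 19 − 140/3) = -34/3, so the B_3-coordinate is -2/3.
Check: 1/6 + 3/2 − 2/3 = 1.

(1/6, 3/2, -2/3)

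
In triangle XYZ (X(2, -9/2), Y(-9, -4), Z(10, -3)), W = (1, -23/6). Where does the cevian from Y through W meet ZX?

(6, -15/4)

Barycentric coordinates of W with respect to XYZ: (1/3, 1/3, 1/3).
On side ZX the Y-coordinate is zero; dropping W's Y-weight 1/3 and renormalizing the remaining 1/3 : 1/3 gives weights 1/2, 1/2 on Z, X.
V = (1/2)·(10, -3) + (1/2)·(2, -9/2) = (6, -15/4).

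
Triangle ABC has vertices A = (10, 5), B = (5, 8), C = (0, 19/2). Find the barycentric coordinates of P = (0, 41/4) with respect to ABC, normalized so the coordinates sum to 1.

(-1/2, 1, 1/2)

Signed area of the reference triangle: [ABC] = ½·(10·(8−(19/2)) + 5·(19/2−5) + 0·(5−8)) = ½·(-15 + 45/2 + 0) = 15/4.
[PBC] = ½·(0·(8−(19/2)) + 5·(19/2−(41/4)) + 0·(41/4−8)) = ½·(0 − 15/4 + 0) = -15/8, so the A-coordinate is (-15/8)/(15/4) = -1/2.
[APC] = ½·(10·(41/4−(19/2)) + 0·(19/2−5) + 0·(5−(41/4))) = ½·(15/2 + 0 + 0) = 15/4, so the B-coordinate is 1.
[ABP] = ½·(10·(8−(41/4)) + 5·(41/4−5) + 0·(5−8)) = ½·(-45/2 + 105/4 + 0) = 15/8, so the C-coordinate is 1/2.
Check: -1/2 + 1 + 1/2 = 1.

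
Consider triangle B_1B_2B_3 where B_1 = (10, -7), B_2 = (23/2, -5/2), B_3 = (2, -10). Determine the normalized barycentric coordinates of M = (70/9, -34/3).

Signed area of the reference triangle: [B_1B_2B_3] = ½·(10·(-5/2−(-10)) + (23/2)·(-10−(-7)) + 2·(-7−(-5/2))) = ½·(75 − 69/2 − 9) = 63/4.
[MB_2B_3] = ½·((70/9)·(-5/2−(-10)) + (23/2)·(-10−(-34/3)) + 2·(-34/3−(-5/2))) = ½·(175/3 + 46/3 − 53/3) = 28, so the B_1-coordinate is 28/(63/4) = 16/9.
[B_1MB_3] = ½·(10·(-34/3−(-10)) + (70/9)·(-10−(-7)) + 2·(-7−(-34/3))) = ½·(-40/3 − 70/3 + 26/3) = -14, so the B_2-coordinate is -8/9.
[B_1B_2M] = ½·(10·(-5/2−(-34/3)) + (23/2)·(-34/3−(-7)) + (70/9)·(-7−(-5/2))) = ½·(265/3 − 299/6 − 35) = 7/4, so the B_3-coordinate is 1/9.

(16/9, -8/9, 1/9)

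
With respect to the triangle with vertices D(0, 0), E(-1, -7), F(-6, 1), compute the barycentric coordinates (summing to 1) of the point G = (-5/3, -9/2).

(1/6, 2/3, 1/6)

Signed area of the reference triangle: [DEF] = ½·(0·(-7−1) + (-1)·(1−0) + (-6)·(0−(-7))) = ½·(0 − 1 − 42) = -43/2.
[GEF] = ½·((-5/3)·(-7−1) + (-1)·(1−(-9/2)) + (-6)·(-9/2−(-7))) = ½·(40/3 − 11/2 − 15) = -43/12, so the D-coordinate is (-43/12)/(-43/2) = 1/6.
[DGF] = ½·(0·(-9/2−1) + (-5/3)·(1−0) + (-6)·(0−(-9/2))) = ½·(0 − 5/3 − 27) = -43/3, so the E-coordinate is 2/3.
[DEG] = ½·(0·(-7−(-9/2)) + (-1)·(-9/2−0) + (-5/3)·(0−(-7))) = ½·(0 + 9/2 − 35/3) = -43/12, so the F-coordinate is 1/6.
Check: 1/6 + 2/3 + 1/6 = 1.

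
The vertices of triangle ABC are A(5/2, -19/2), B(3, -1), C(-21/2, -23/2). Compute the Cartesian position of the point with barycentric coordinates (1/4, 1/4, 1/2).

(-31/8, -67/8)

P = (1/4)·A + (1/4)·B + (1/2)·C.
x-coordinate: (1/4)·(5/2) + (1/4)·3 + (1/2)·(-21/2) = -31/8.
y-coordinate: (1/4)·(-19/2) + (1/4)·(-1) + (1/2)·(-23/2) = -67/8.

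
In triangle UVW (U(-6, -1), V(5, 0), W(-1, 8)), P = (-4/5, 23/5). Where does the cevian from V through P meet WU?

Barycentric coordinates of P with respect to UVW: (1/5, 1/5, 3/5).
On side WU the V-coordinate is zero; dropping P's V-weight 1/5 and renormalizing the remaining 3/5 : 1/5 gives weights 3/4, 1/4 on W, U.
Q = (3/4)·(-1, 8) + (1/4)·(-6, -1) = (-9/4, 23/4).

(-9/4, 23/4)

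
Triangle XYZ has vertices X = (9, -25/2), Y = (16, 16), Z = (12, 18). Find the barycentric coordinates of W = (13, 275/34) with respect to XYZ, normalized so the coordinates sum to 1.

Signed area of the reference triangle: [XYZ] = ½·(9·(16−18) + 16·(18−(-25/2)) + 12·(-25/2−16)) = ½·(-18 + 488 − 342) = 64.
[WYZ] = ½·(13·(16−18) + 16·(18−(275/34)) + 12·(275/34−16)) = ½·(-26 + 2696/17 − 1614/17) = 320/17, so the X-coordinate is (320/17)/64 = 5/17.
[XWZ] = ½·(9·(275/34−18) + 13·(18−(-25/2)) + 12·(-25/2−(275/34))) = ½·(-3033/34 + 793/2 − 4200/17) = 512/17, so the Y-coordinate is 8/17.
[XYW] = ½·(9·(16−(275/34)) + 16·(275/34−(-25/2)) + 13·(-25/2−16)) = ½·(2421/34 + 5600/17 − 741/2) = 256/17, so the Z-coordinate is 4/17.
Check: 5/17 + 8/17 + 4/17 = 1.

(5/17, 8/17, 4/17)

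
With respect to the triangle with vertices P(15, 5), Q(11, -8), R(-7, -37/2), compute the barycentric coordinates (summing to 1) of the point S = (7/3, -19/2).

(1/3, 1/9, 5/9)

Signed area of the reference triangle: [PQR] = ½·(15·(-8−(-37/2)) + 11·(-37/2−5) + (-7)·(5−(-8))) = ½·(315/2 − 517/2 − 91) = -96.
[SQR] = ½·((7/3)·(-8−(-37/2)) + 11·(-37/2−(-19/2)) + (-7)·(-19/2−(-8))) = ½·(49/2 − 99 + 21/2) = -32, so the P-coordinate is (-32)/(-96) = 1/3.
[PSR] = ½·(15·(-19/2−(-37/2)) + (7/3)·(-37/2−5) + (-7)·(5−(-19/2))) = ½·(135 − 329/6 − 203/2) = -32/3, so the Q-coordinate is 1/9.
[PQS] = ½·(15·(-8−(-19/2)) + 11·(-19/2−5) + (7/3)·(5−(-8))) = ½·(45/2 − 319/2 + 91/3) = -160/3, so the R-coordinate is 5/9.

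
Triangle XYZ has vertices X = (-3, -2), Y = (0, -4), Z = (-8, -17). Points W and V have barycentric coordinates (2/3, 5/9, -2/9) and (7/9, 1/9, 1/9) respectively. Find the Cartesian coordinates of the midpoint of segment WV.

Barycentric coordinates of the midpoint are the average: (13/18, 1/3, -1/18).
Converting: (13/18)·X + (1/3)·Y + (-1/18)·Z = (-31/18, -11/6).

(-31/18, -11/6)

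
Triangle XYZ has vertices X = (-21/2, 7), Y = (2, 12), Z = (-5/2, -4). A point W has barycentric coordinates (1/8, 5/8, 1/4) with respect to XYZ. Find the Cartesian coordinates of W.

(-11/16, 59/8)

W = (1/8)·X + (5/8)·Y + (1/4)·Z.
x-coordinate: (1/8)·(-21/2) + (5/8)·2 + (1/4)·(-5/2) = -11/16.
y-coordinate: (1/8)·7 + (5/8)·12 + (1/4)·(-4) = 59/8.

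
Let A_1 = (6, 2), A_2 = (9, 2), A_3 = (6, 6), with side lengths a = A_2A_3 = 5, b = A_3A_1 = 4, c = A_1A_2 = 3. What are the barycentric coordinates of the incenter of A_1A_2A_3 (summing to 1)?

The incenter has barycentric coordinates proportional to the opposite side lengths: (5 : 4 : 3).
Normalizing by 5+4+3 = 12 gives (5/12, 1/3, 1/4).

(5/12, 1/3, 1/4)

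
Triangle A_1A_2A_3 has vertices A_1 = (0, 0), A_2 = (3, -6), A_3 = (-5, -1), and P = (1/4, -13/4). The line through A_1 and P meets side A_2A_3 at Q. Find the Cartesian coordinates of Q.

Barycentric coordinates of P with respect to A_1A_2A_3: (1/4, 1/2, 1/4).
On side A_2A_3 the A_1-coordinate is zero; dropping P's A_1-weight 1/4 and renormalizing the remaining 1/2 : 1/4 gives weights 2/3, 1/3 on A_2, A_3.
Q = (2/3)·(3, -6) + (1/3)·(-5, -1) = (1/3, -13/3).

(1/3, -13/3)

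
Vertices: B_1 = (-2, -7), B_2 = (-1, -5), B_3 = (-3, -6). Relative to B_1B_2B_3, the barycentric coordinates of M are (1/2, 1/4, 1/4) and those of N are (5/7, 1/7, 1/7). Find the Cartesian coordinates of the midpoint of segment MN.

(-2, -359/56)

Barycentric coordinates of the midpoint are the average: (17/28, 11/56, 11/56).
Converting: (17/28)·B_1 + (11/56)·B_2 + (11/56)·B_3 = (-2, -359/56).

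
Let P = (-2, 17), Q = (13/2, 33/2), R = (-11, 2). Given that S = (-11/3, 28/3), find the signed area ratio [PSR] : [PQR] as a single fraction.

[PQR] = ½·((-2)·(33/2−2) + (13/2)·(2−17) + (-11)·(17−(33/2))) = ½·(-29 − 195/2 − 11/2) = -66.
[PSR] = ½·((-2)·(28/3−2) + (-11/3)·(2−17) + (-11)·(17−(28/3))) = ½·(-44/3 + 55 − 253/3) = -22, so the ratio is (-22)/(-66) = 1/3.

1/3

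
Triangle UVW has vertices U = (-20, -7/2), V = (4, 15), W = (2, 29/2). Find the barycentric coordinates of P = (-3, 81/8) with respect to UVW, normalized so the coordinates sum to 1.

(1/4, 1/4, 1/2)

Signed area of the reference triangle: [UVW] = ½·((-20)·(15−(29/2)) + 4·(29/2−(-7/2)) + 2·(-7/2−15)) = ½·(-10 + 72 − 37) = 25/2.
[PVW] = ½·((-3)·(15−(29/2)) + 4·(29/2−(81/8)) + 2·(81/8−15)) = ½·(-3/2 + 35/2 − 39/4) = 25/8, so the U-coordinate is (25/8)/(25/2) = 1/4.
[UPW] = ½·((-20)·(81/8−(29/2)) + (-3)·(29/2−(-7/2)) + 2·(-7/2−(81/8))) = ½·(175/2 − 54 − 109/4) = 25/8, so the V-coordinate is 1/4.
[UVP] = ½·((-20)·(15−(81/8)) + 4·(81/8−(-7/2)) + (-3)·(-7/2−15)) = ½·(-195/2 + 109/2 + 111/2) = 25/4, so the W-coordinate is 1/2.
Check: 1/4 + 1/4 + 1/2 = 1.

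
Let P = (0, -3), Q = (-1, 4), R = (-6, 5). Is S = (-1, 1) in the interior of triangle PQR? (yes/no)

yes

Barycentric coordinates of S: (15/34, 8/17, 3/34).
The three coordinates are positive, positive, positive; a point is interior exactly when all three are positive.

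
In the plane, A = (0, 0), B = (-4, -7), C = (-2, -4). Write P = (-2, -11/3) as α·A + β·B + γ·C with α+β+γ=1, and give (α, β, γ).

(1/3, 1/3, 1/3)

Signed area of the reference triangle: [ABC] = ½·(0·(-7−(-4)) + (-4)·(-4−0) + (-2)·(0−(-7))) = ½·(0 + 16 − 14) = 1.
[PBC] = ½·((-2)·(-7−(-4)) + (-4)·(-4−(-11/3)) + (-2)·(-11/3−(-7))) = ½·(6 + 4/3 − 20/3) = 1/3, so the A-coordinate is (1/3)/1 = 1/3.
[APC] = ½·(0·(-11/3−(-4)) + (-2)·(-4−0) + (-2)·(0−(-11/3))) = ½·(0 + 8 − 22/3) = 1/3, so the B-coordinate is 1/3.
[ABP] = ½·(0·(-7−(-11/3)) + (-4)·(-11/3−0) + (-2)·(0−(-7))) = ½·(0 + 44/3 − 14) = 1/3, so the C-coordinate is 1/3.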